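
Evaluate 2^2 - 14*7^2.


x^2 - d*y^2
= 2^2 - 14*7^2
= 4 - 686
= -682

-682


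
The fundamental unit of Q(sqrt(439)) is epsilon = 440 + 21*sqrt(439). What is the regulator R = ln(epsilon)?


epsilon = 440 + 21*sqrt(439)
= 879.9989
R = ln(879.9989)
= 6.7799

6.7799


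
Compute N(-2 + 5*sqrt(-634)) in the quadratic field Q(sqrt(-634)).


N(a + b*sqrt(d)) = a^2 - d*b^2
= (-2)^2 - (-634)*(5)^2
= 4 + 15850
= 15854

15854


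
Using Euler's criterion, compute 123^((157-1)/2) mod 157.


p = 157 is prime and the exponent is (p-1)/2 = 78, so by Euler's criterion 123^78 = (123/157) = +1 or -1 mod 157.
Compute by square-and-multiply:
  78 = 64 + 8 + 4 + 2 (binary 1001110)
  Repeated squaring mod 157: 123^1 = 123, 123^2 = 57, 123^4 = 109, 123^8 = 106, 123^16 = 89, 123^32 = 71, 123^64 = 17
  123^78 = 123^64 * 123^8 * 123^4 * 123^2 = 17 * 106 * 109 * 57 mod 157
    17 * 106 = 1802 = 75 mod 157
    75 * 109 = 8175 = 11 mod 157
    11 * 57 = 627 = 156 mod 157
  123^78 = 156 mod 157
Result 156 = p - 1 = -1 mod 157: 123 is a quadratic non-residue mod 157. As a residue in [0, p-1] the value is 156.
123^78 mod 157 = 156

156


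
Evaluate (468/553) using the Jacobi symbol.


Compute (468/553) via quadratic reciprocity:
  pull out 2: (2/553) = +1  (since 553 mod 8 = 1)
  pull out 2: (2/553) = +1  (since 553 mod 8 = 1)
  reciprocity: (117/553) -> +(553/117)
  reduce: (85/117)
  reciprocity: (85/117) -> +(117/85)
  reduce: (32/85)
  pull out 2: (2/85) = -1  (since 85 mod 8 = 5)
  pull out 2: (2/85) = -1  (since 85 mod 8 = 5)
  pull out 2: (2/85) = -1  (since 85 mod 8 = 5)
  pull out 2: (2/85) = -1  (since 85 mod 8 = 5)
  pull out 2: (2/85) = -1  (since 85 mod 8 = 5)
  (1/85) = 1
Product of signs = -1

-1


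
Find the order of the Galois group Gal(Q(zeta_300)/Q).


|Gal(Q(zeta_300)/Q)| = phi(300)
= 80

80


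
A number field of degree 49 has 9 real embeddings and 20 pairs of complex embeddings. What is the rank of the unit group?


By Dirichlet's unit theorem:
rank = r1 + r2 - 1
= 9 + 20 - 1
= 28

28


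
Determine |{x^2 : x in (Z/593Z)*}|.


For prime p, the number of non-zero quadratic residues is (p-1)/2.
= (593-1)/2
= 296

296


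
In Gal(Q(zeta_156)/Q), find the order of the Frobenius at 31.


The Frobenius at p in Gal(Q(zeta_n)/Q) = (Z/nZ)* is the class of p, so its order is ord_156(31), the smallest k >= 1 with 31^k = 1 mod 156.
n = 156 = 2^2 * 3 * 13, phi(156) = 48; the order divides phi(n).
Divisors of 48: 1, 2, 3, 4, 6, 8, 12, 16, 24, 48
Repeated squaring mod 156: 31^1 = 31, 31^2 = 25, 31^4 = 1, 31^8 = 1, 31^16 = 1, 31^32 = 1
Test divisors in increasing order:
  k=1: 31^1 = 31 mod 156
  k=2: 31^2 = 25 mod 156
  k=3: 31^3 = 25 * 31 = 151 mod 156
  k=4: 31^4 = 1 mod 156  <- first divisor giving 1
Order = 4

4


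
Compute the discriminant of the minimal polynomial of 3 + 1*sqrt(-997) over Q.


The element 3 + 1*sqrt(-997) has minimal polynomial:
x^2 - 6*x + 1006
Discriminant = (-6)^2 - 4*(1006)
= 36 - 4024
= -3988

-3988


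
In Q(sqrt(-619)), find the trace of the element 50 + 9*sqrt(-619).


Tr(a + b*sqrt(d)) = (a + b*sqrt(d)) + (a - b*sqrt(d)) = 2a
= 2 * (50)
= 100

100


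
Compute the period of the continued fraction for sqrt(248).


Run the CF algorithm for sqrt(248).
a_0 = floor(sqrt(248)) = 15; set m_0=0, q_0=1.
Recurrence: m' = q*a - m,  q' = (d - m'^2)/q,  a' = floor((a_0 + m')/q').
  step 1: m=15, q=23, a=1
  step 2: m=8, q=8, a=2
  step 3: m=8, q=23, a=1
  step 4: m=15, q=1, a=30
a_4 = 2*a_0 = 30, so the period closes here.
sqrt(248) = [15; 1, 2, 1, 30]
Period length = 4

4


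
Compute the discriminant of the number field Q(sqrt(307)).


For K = Q(sqrt(d)) with d squarefree: disc(K) = d if d = 1 mod 4, and disc(K) = 4d if d = 2 or 3 mod 4.
Here d = 307, and d mod 4 = 3.
d = 3 mod 4, not 1 (O_K = Z[sqrt(d)]), so disc(K) = 4d = 4 * (307) = 1228

1228


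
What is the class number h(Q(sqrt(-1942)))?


K = Q(sqrt(-1942)). d mod 4 = 2, so D = disc(K) = 4d = -7768
h(K) equals the number of primitive reduced positive-definite forms (a, b, c) = a*x^2 + b*x*y + c*y^2 with b^2 - 4ac = D,
where reduced means |b| <= a <= c, with b >= 0 whenever |b| = a or a = c, and primitive means gcd(a, b, c) = 1.
Reduced forces 3a^2 <= |D| = 7768, so 1 <= a <= 50; b must have the parity of D, and c = (b^2 - D)/(4a) must be an integer >= a.
Enumerate a = 1..50, b in [-a, a]:
  a=1: (1, 0, 1942)  [1]
  a=2: (2, 0, 971)  [1]
  a=3..6: none
  a=7: (7, -4, 278), (7, 4, 278)  [2]
  a=8..10: none
  a=11: (11, -8, 178), (11, 8, 178)  [2]
  a=12..13: none
  a=14: (14, -4, 139), (14, 4, 139)  [2]
  a=15..16: none
  a=17: (17, -16, 118), (17, 16, 118)  [2]
  a=18..21: none
  a=22: (22, -8, 89), (22, 8, 89)  [2]
  a=23: (23, -12, 86), (23, 12, 86)  [2]
  a=24..28: none
  a=29: (29, -2, 67), (29, 2, 67)  [2]
  a=30..33: none
  a=34: (34, -16, 59), (34, 16, 59)  [2]
  a=35..42: none
  a=43: (43, -12, 46), (43, 12, 46)  [2]
  a=44..46: none
  a=47: (47, -38, 49), (47, 38, 49)  [2]
  a=48..50: none
Total reduced forms: 1 + 1 + 2 + 2 + 2 + 2 + 2 + 2 + 2 + 2 + 2 + 2 = 22
h = 22

22


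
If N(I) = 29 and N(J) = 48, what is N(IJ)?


N(IJ) = N(I) * N(J)
= 29 * 48
= 1392

1392


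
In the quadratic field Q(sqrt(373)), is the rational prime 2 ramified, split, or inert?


K = Q(sqrt(373)). Since d mod 4 = 1, disc(K) = 373.
Check p | disc: 373 mod 2 = 1.
p=2 does not divide disc (d is 1 mod 4). 2 splits iff d = 1 mod 8.
d mod 8 = 5, so (d/2) = -1.
(d/p) = -1, so p is inert: (p) stays prime with e=1, f=2, g=1.
Therefore p is inert.

inert


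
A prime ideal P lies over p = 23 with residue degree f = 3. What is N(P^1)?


N(P^a) = p^(a*f)
= 23^(1*3)
= 23^3
= 12167

12167


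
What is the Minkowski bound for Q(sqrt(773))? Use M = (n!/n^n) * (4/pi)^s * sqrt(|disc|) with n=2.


d = 773, d mod 4 = 1, so disc(K) = d = 773; |disc(K)| = 773
Real quadratic field, so n = 2, s = r2 = 0, r1 = 2
M = (n!/n^n) * (4/pi)^s * sqrt(|disc(K)|) = (2!/2^2) * (4/pi)^0 * sqrt(773)
= 0.5 * 1.000000 * 27.802878
= 13.9014

13.9014


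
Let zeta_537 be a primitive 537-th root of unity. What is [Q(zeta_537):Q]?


The degree equals Euler's totient phi(537).
537 = 3 * 179
phi(537) = 356

356


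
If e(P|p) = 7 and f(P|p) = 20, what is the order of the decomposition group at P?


|D_P| = e * f
= 7 * 20
= 140

140


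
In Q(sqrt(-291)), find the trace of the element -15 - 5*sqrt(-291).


Tr(a + b*sqrt(d)) = (a + b*sqrt(d)) + (a - b*sqrt(d)) = 2a
= 2 * (-15)
= -30

-30


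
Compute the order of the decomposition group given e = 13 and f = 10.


|D_P| = e * f
= 13 * 10
= 130

130


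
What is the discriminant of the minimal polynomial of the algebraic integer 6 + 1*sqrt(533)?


The element 6 + 1*sqrt(533) has minimal polynomial:
x^2 - 12*x - 497
Discriminant = (-12)^2 - 4*(-497)
= 144 + 1988
= 2132

2132


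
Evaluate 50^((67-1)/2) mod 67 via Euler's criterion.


p = 67 is prime and the exponent is (p-1)/2 = 33, so by Euler's criterion 50^33 = (50/67) = +1 or -1 mod 67.
Compute by square-and-multiply:
  33 = 32 + 1 (binary 100001)
  Repeated squaring mod 67: 50^1 = 50, 50^2 = 21, 50^4 = 39, 50^8 = 47, 50^16 = 65, 50^32 = 4
  50^33 = 50^32 * 50^1 = 4 * 50 mod 67
    4 * 50 = 200 = 66 mod 67
  50^33 = 66 mod 67
Result 66 = p - 1 = -1 mod 67: 50 is a quadratic non-residue mod 67. As a residue in [0, p-1] the value is 66.
50^33 mod 67 = 66

66


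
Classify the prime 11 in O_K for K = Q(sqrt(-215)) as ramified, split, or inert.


K = Q(sqrt(-215)). Since d mod 4 = 1, disc(K) = -215.
Check p | disc: -215 mod 11 = 5.
p does not divide disc. Compute Legendre symbol (d/p):
5^((11-1)/2) mod 11 = 1
(d/p) = 1, so p splits: (p) = P*P' with e=1, f=1, g=2.
Therefore p is split.

split


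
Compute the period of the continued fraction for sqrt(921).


Run the CF algorithm for sqrt(921).
a_0 = floor(sqrt(921)) = 30; set m_0=0, q_0=1.
Recurrence: m' = q*a - m,  q' = (d - m'^2)/q,  a' = floor((a_0 + m')/q').
  step 1: m=30, q=21, a=2
  step 2: m=12, q=37, a=1
  step 3: m=25, q=8, a=6
  step 4: m=23, q=49, a=1
  step 5: m=26, q=5, a=11
  step 6: m=29, q=16, a=3
  step 7: m=19, q=35, a=1
  step 8: m=16, q=19, a=2
  step 9: m=22, q=23, a=2
  step 10: m=24, q=15, a=3
  step 11: m=21, q=32, a=1
  step 12: m=11, q=25, a=1
  step 13: m=14, q=29, a=1
  step 14: m=15, q=24, a=1
  step 15: m=9, q=35, a=1
  step 16: m=26, q=7, a=8
  step 17: m=30, q=3, a=20
  step 18: m=30, q=7, a=8
  step 19: m=26, q=35, a=1
  step 20: m=9, q=24, a=1
  step 21: m=15, q=29, a=1
  step 22: m=14, q=25, a=1
  step 23: m=11, q=32, a=1
  step 24: m=21, q=15, a=3
  step 25: m=24, q=23, a=2
  step 26: m=22, q=19, a=2
  step 27: m=16, q=35, a=1
  step 28: m=19, q=16, a=3
  step 29: m=29, q=5, a=11
  step 30: m=26, q=49, a=1
  step 31: m=23, q=8, a=6
  step 32: m=25, q=37, a=1
  step 33: m=12, q=21, a=2
  step 34: m=30, q=1, a=60
a_34 = 2*a_0 = 60, so the period closes here.
sqrt(921) = [30; 2, 1, 6, 1, 11, 3, 1, 2, 2, 3, 1, 1, 1, 1, 1, 8, 20, 8, 1, 1, 1, 1, 1, 3, 2, 2, 1, 3, 11, 1, 6, 1, 2, 60]
Period length = 34

34


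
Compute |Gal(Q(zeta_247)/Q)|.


|Gal(Q(zeta_247)/Q)| = phi(247)
= 216

216


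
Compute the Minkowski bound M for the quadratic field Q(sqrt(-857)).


d = -857, d mod 4 = 3, so disc(K) = 4d = -3428; |disc(K)| = 3428
Imaginary quadratic field, so n = 2, s = r2 = 1, r1 = 0
M = (n!/n^n) * (4/pi)^s * sqrt(|disc(K)|) = (2!/2^2) * (4/pi)^1 * sqrt(3428)
= 0.5 * 1.273240 * 58.549125
= 37.2735

37.2735


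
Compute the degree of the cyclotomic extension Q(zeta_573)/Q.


The degree equals Euler's totient phi(573).
573 = 3 * 191
phi(573) = 380

380


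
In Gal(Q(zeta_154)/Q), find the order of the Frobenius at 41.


The Frobenius at p in Gal(Q(zeta_n)/Q) = (Z/nZ)* is the class of p, so its order is ord_154(41), the smallest k >= 1 with 41^k = 1 mod 154.
n = 154 = 2 * 7 * 11, phi(154) = 60; the order divides phi(n).
Divisors of 60: 1, 2, 3, 4, 5, 6, 10, 12, 15, 20, 30, 60
Repeated squaring mod 154: 41^1 = 41, 41^2 = 141, 41^4 = 15, 41^8 = 71, 41^16 = 113, 41^32 = 141
Test divisors in increasing order:
  k=1: 41^1 = 41 mod 154
  k=2: 41^2 = 141 mod 154
  k=3: 41^3 = 141 * 41 = 83 mod 154
  k=4: 41^4 = 15 mod 154
  k=5: 41^5 = 15 * 41 = 153 mod 154
  k=6: 41^6 = 15 * 141 = 113 mod 154
  k=10: 41^10 = 71 * 141 = 1 mod 154  <- first divisor giving 1
Order = 10

10


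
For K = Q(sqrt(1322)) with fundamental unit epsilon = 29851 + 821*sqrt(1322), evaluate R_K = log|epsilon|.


epsilon = 29851 + 821*sqrt(1322)
= 59702.0000
R = ln(59702.0000)
= 10.9971

10.9971


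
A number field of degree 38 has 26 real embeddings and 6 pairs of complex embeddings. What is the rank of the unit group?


By Dirichlet's unit theorem:
rank = r1 + r2 - 1
= 26 + 6 - 1
= 31

31


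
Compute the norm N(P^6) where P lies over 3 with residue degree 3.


N(P^a) = p^(a*f)
= 3^(6*3)
= 3^18
= 387420489

387420489


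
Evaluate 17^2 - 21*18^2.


x^2 - d*y^2
= 17^2 - 21*18^2
= 289 - 6804
= -6515

-6515


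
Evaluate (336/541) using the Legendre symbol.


p = 541 is prime, so compute (336/541) with the reciprocity algorithm (Jacobi-symbol steps: pull out 2s via (2/n), flip via reciprocity, reduce):
  pull out 2: (2/541) = -1  (since 541 mod 8 = 5)
  pull out 2: (2/541) = -1  (since 541 mod 8 = 5)
  pull out 2: (2/541) = -1  (since 541 mod 8 = 5)
  pull out 2: (2/541) = -1  (since 541 mod 8 = 5)
  reciprocity: (21/541) -> +(541/21)
  reduce: (16/21)
  pull out 2: (2/21) = -1  (since 21 mod 8 = 5)
  pull out 2: (2/21) = -1  (since 21 mod 8 = 5)
  pull out 2: (2/21) = -1  (since 21 mod 8 = 5)
  pull out 2: (2/21) = -1  (since 21 mod 8 = 5)
  (1/21) = 1
Product of signs = 1
(336/541) = 1

1


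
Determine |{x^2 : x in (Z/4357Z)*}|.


For prime p, the number of non-zero quadratic residues is (p-1)/2.
= (4357-1)/2
= 2178

2178


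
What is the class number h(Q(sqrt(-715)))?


K = Q(sqrt(-715)). d mod 4 = 1, so D = disc(K) = d = -715
h(K) equals the number of primitive reduced positive-definite forms (a, b, c) = a*x^2 + b*x*y + c*y^2 with b^2 - 4ac = D,
where reduced means |b| <= a <= c, with b >= 0 whenever |b| = a or a = c, and primitive means gcd(a, b, c) = 1.
Reduced forces 3a^2 <= |D| = 715, so 1 <= a <= 15; b must have the parity of D, and c = (b^2 - D)/(4a) must be an integer >= a.
Enumerate a = 1..15, b in [-a, a]:
  a=1: (1, 1, 179)  [1]
  a=2..4: none
  a=5: (5, 5, 37)  [1]
  a=6..10: none
  a=11: (11, 11, 19)  [1]
  a=12: none
  a=13: (13, 13, 17)  [1]
  a=14..15: none
Total reduced forms: 1 + 1 + 1 + 1 = 4
h = 4

4


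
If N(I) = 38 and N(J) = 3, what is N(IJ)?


N(IJ) = N(I) * N(J)
= 38 * 3
= 114

114


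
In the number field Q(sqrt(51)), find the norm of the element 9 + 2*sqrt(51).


N(a + b*sqrt(d)) = a^2 - d*b^2
= (9)^2 - (51)*(2)^2
= 81 - 204
= -123

-123


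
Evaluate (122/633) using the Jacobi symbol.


Compute (122/633) via quadratic reciprocity:
  pull out 2: (2/633) = +1  (since 633 mod 8 = 1)
  reciprocity: (61/633) -> +(633/61)
  reduce: (23/61)
  reciprocity: (23/61) -> +(61/23)
  reduce: (15/23)
  reciprocity: (15/23) -> -(23/15)
  reduce: (8/15)
  pull out 2: (2/15) = +1  (since 15 mod 8 = 7)
  pull out 2: (2/15) = +1  (since 15 mod 8 = 7)
  pull out 2: (2/15) = +1  (since 15 mod 8 = 7)
  (1/15) = 1
Product of signs = -1

-1


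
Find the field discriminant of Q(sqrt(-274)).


For K = Q(sqrt(d)) with d squarefree: disc(K) = d if d = 1 mod 4, and disc(K) = 4d if d = 2 or 3 mod 4.
Here d = -274, and d mod 4 = 2.
d = 2 mod 4, not 1 (O_K = Z[sqrt(d)]), so disc(K) = 4d = 4 * (-274) = -1096

-1096


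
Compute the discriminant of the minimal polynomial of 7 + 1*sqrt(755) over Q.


The element 7 + 1*sqrt(755) has minimal polynomial:
x^2 - 14*x - 706
Discriminant = (-14)^2 - 4*(-706)
= 196 + 2824
= 3020

3020


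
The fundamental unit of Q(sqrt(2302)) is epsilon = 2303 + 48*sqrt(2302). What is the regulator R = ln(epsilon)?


epsilon = 2303 + 48*sqrt(2302)
= 4605.9998
R = ln(4605.9998)
= 8.4351

8.4351


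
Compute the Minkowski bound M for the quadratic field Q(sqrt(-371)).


d = -371, d mod 4 = 1, so disc(K) = d = -371; |disc(K)| = 371
Imaginary quadratic field, so n = 2, s = r2 = 1, r1 = 0
M = (n!/n^n) * (4/pi)^s * sqrt(|disc(K)|) = (2!/2^2) * (4/pi)^1 * sqrt(371)
= 0.5 * 1.273240 * 19.261360
= 12.2622

12.2622


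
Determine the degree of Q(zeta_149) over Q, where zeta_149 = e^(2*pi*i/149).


The degree equals Euler's totient phi(149).
149 = 149
phi(149) = 148

148


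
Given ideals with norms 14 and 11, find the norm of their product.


N(IJ) = N(I) * N(J)
= 14 * 11
= 154

154


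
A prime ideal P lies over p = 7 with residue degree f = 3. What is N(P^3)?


N(P^a) = p^(a*f)
= 7^(3*3)
= 7^9
= 40353607

40353607


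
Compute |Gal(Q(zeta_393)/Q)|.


|Gal(Q(zeta_393)/Q)| = phi(393)
= 260

260


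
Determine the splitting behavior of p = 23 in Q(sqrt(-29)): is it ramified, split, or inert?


K = Q(sqrt(-29)). Since d mod 4 = 3, disc(K) = -116.
Check p | disc: -116 mod 23 = 22.
p does not divide disc. Compute Legendre symbol (d/p):
17^((23-1)/2) mod 23 = -1
(d/p) = -1, so p is inert: (p) stays prime with e=1, f=2, g=1.
Therefore p is inert.

inert


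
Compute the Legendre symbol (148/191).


p = 191 is prime, so compute (148/191) with the reciprocity algorithm (Jacobi-symbol steps: pull out 2s via (2/n), flip via reciprocity, reduce):
  pull out 2: (2/191) = +1  (since 191 mod 8 = 7)
  pull out 2: (2/191) = +1  (since 191 mod 8 = 7)
  reciprocity: (37/191) -> +(191/37)
  reduce: (6/37)
  pull out 2: (2/37) = -1  (since 37 mod 8 = 5)
  reciprocity: (3/37) -> +(37/3)
  reduce: (1/3)
  (1/3) = 1
Product of signs = -1
(148/191) = -1

-1


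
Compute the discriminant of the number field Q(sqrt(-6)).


For K = Q(sqrt(d)) with d squarefree: disc(K) = d if d = 1 mod 4, and disc(K) = 4d if d = 2 or 3 mod 4.
Here d = -6, and d mod 4 = 2.
d = 2 mod 4, not 1 (O_K = Z[sqrt(d)]), so disc(K) = 4d = 4 * (-6) = -24

-24


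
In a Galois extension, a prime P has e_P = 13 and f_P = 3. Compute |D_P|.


|D_P| = e * f
= 13 * 3
= 39

39


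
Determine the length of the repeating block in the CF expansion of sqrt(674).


Run the CF algorithm for sqrt(674).
a_0 = floor(sqrt(674)) = 25; set m_0=0, q_0=1.
Recurrence: m' = q*a - m,  q' = (d - m'^2)/q,  a' = floor((a_0 + m')/q').
  step 1: m=25, q=49, a=1
  step 2: m=24, q=2, a=24
  step 3: m=24, q=49, a=1
  step 4: m=25, q=1, a=50
a_4 = 2*a_0 = 50, so the period closes here.
sqrt(674) = [25; 1, 24, 1, 50]
Period length = 4

4


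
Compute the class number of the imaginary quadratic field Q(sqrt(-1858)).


K = Q(sqrt(-1858)). d mod 4 = 2, so D = disc(K) = 4d = -7432
h(K) equals the number of primitive reduced positive-definite forms (a, b, c) = a*x^2 + b*x*y + c*y^2 with b^2 - 4ac = D,
where reduced means |b| <= a <= c, with b >= 0 whenever |b| = a or a = c, and primitive means gcd(a, b, c) = 1.
Reduced forces 3a^2 <= |D| = 7432, so 1 <= a <= 49; b must have the parity of D, and c = (b^2 - D)/(4a) must be an integer >= a.
Enumerate a = 1..49, b in [-a, a]:
  a=1: (1, 0, 1858)  [1]
  a=2: (2, 0, 929)  [1]
  a=3..6: none
  a=7: (7, -4, 266), (7, 4, 266)  [2]
  a=8..10: none
  a=11: (11, -2, 169), (11, 2, 169)  [2]
  a=12: none
  a=13: (13, -2, 143), (13, 2, 143)  [2]
  a=14: (14, -4, 133), (14, 4, 133)  [2]
  a=15..18: none
  a=19: (19, -4, 98), (19, 4, 98)  [2]
  a=20..21: none
  a=22: (22, -20, 89), (22, 20, 89)  [2]
  a=23..25: none
  a=26: (26, -24, 77), (26, 24, 77)  [2]
  a=27..30: none
  a=31: (31, -16, 62), (31, 16, 62)  [2]
  a=32..37: none
  a=38: (38, -4, 49), (38, 4, 49)  [2]
  a=39..49: none
Total reduced forms: 1 + 1 + 2 + 2 + 2 + 2 + 2 + 2 + 2 + 2 + 2 = 20
h = 20

20


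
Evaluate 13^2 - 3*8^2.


x^2 - d*y^2
= 13^2 - 3*8^2
= 169 - 192
= -23

-23


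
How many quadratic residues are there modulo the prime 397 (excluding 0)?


For prime p, the number of non-zero quadratic residues is (p-1)/2.
= (397-1)/2
= 198

198


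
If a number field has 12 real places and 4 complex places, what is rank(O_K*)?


By Dirichlet's unit theorem:
rank = r1 + r2 - 1
= 12 + 4 - 1
= 15

15


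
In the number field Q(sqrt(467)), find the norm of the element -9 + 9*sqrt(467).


N(a + b*sqrt(d)) = a^2 - d*b^2
= (-9)^2 - (467)*(9)^2
= 81 - 37827
= -37746

-37746


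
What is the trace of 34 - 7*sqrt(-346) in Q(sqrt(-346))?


Tr(a + b*sqrt(d)) = (a + b*sqrt(d)) + (a - b*sqrt(d)) = 2a
= 2 * (34)
= 68

68


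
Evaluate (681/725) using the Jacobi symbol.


Compute (681/725) via quadratic reciprocity:
  reciprocity: (681/725) -> +(725/681)
  reduce: (44/681)
  pull out 2: (2/681) = +1  (since 681 mod 8 = 1)
  pull out 2: (2/681) = +1  (since 681 mod 8 = 1)
  reciprocity: (11/681) -> +(681/11)
  reduce: (10/11)
  pull out 2: (2/11) = -1  (since 11 mod 8 = 3)
  reciprocity: (5/11) -> +(11/5)
  reduce: (1/5)
  (1/5) = 1
Product of signs = -1

-1


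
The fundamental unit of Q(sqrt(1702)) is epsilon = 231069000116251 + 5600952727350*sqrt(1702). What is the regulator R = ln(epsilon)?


epsilon = 231069000116251 + 5600952727350*sqrt(1702)
= 4.6214e+14
R = ln(4.6214e+14)
= 33.7669

33.7669


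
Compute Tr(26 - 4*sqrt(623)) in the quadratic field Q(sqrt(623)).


Tr(a + b*sqrt(d)) = (a + b*sqrt(d)) + (a - b*sqrt(d)) = 2a
= 2 * (26)
= 52

52


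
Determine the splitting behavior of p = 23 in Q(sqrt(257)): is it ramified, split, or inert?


K = Q(sqrt(257)). Since d mod 4 = 1, disc(K) = 257.
Check p | disc: 257 mod 23 = 4.
p does not divide disc. Compute Legendre symbol (d/p):
4^((23-1)/2) mod 23 = 1
(d/p) = 1, so p splits: (p) = P*P' with e=1, f=1, g=2.
Therefore p is split.

split


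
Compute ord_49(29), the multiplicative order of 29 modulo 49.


We want ord_49(29), the smallest k >= 1 with 29^k = 1 mod 49.
n = 49 = 7^2, phi(49) = 42; the order divides phi(n).
Divisors of 42: 1, 2, 3, 6, 7, 14, 21, 42
Repeated squaring mod 49: 29^1 = 29, 29^2 = 8, 29^4 = 15, 29^8 = 29, 29^16 = 8, 29^32 = 15
Test divisors in increasing order:
  k=1: 29^1 = 29 mod 49
  k=2: 29^2 = 8 mod 49
  k=3: 29^3 = 8 * 29 = 36 mod 49
  k=6: 29^6 = 15 * 8 = 22 mod 49
  k=7: 29^7 = 15 * 8 * 29 = 1 mod 49  <- first divisor giving 1
Order = 7

7


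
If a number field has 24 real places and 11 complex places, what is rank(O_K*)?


By Dirichlet's unit theorem:
rank = r1 + r2 - 1
= 24 + 11 - 1
= 34

34


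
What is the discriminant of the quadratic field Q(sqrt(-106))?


For K = Q(sqrt(d)) with d squarefree: disc(K) = d if d = 1 mod 4, and disc(K) = 4d if d = 2 or 3 mod 4.
Here d = -106, and d mod 4 = 2.
d = 2 mod 4, not 1 (O_K = Z[sqrt(d)]), so disc(K) = 4d = 4 * (-106) = -424

-424


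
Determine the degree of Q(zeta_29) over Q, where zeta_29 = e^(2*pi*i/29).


The degree equals Euler's totient phi(29).
29 = 29
phi(29) = 28

28


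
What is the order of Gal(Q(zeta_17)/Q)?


|Gal(Q(zeta_17)/Q)| = phi(17)
= 16

16


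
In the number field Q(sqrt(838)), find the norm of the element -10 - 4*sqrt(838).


N(a + b*sqrt(d)) = a^2 - d*b^2
= (-10)^2 - (838)*(-4)^2
= 100 - 13408
= -13308

-13308


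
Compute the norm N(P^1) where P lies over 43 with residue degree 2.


N(P^a) = p^(a*f)
= 43^(1*2)
= 43^2
= 1849

1849


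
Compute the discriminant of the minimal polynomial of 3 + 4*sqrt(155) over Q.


The element 3 + 4*sqrt(155) has minimal polynomial:
x^2 - 6*x - 2471
Discriminant = (-6)^2 - 4*(-2471)
= 36 + 9884
= 9920

9920


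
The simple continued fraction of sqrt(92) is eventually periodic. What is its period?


Run the CF algorithm for sqrt(92).
a_0 = floor(sqrt(92)) = 9; set m_0=0, q_0=1.
Recurrence: m' = q*a - m,  q' = (d - m'^2)/q,  a' = floor((a_0 + m')/q').
  step 1: m=9, q=11, a=1
  step 2: m=2, q=8, a=1
  step 3: m=6, q=7, a=2
  step 4: m=8, q=4, a=4
  step 5: m=8, q=7, a=2
  step 6: m=6, q=8, a=1
  step 7: m=2, q=11, a=1
  step 8: m=9, q=1, a=18
a_8 = 2*a_0 = 18, so the period closes here.
sqrt(92) = [9; 1, 1, 2, 4, 2, 1, 1, 18]
Period length = 8

8


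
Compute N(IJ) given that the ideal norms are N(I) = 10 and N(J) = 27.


N(IJ) = N(I) * N(J)
= 10 * 27
= 270

270


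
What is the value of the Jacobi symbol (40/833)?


Compute (40/833) via quadratic reciprocity:
  pull out 2: (2/833) = +1  (since 833 mod 8 = 1)
  pull out 2: (2/833) = +1  (since 833 mod 8 = 1)
  pull out 2: (2/833) = +1  (since 833 mod 8 = 1)
  reciprocity: (5/833) -> +(833/5)
  reduce: (3/5)
  reciprocity: (3/5) -> +(5/3)
  reduce: (2/3)
  pull out 2: (2/3) = -1  (since 3 mod 8 = 3)
  (1/3) = 1
Product of signs = -1

-1


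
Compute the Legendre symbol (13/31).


p = 31 is prime, so compute (13/31) with the reciprocity algorithm (Jacobi-symbol steps: pull out 2s via (2/n), flip via reciprocity, reduce):
  reciprocity: (13/31) -> +(31/13)
  reduce: (5/13)
  reciprocity: (5/13) -> +(13/5)
  reduce: (3/5)
  reciprocity: (3/5) -> +(5/3)
  reduce: (2/3)
  pull out 2: (2/3) = -1  (since 3 mod 8 = 3)
  (1/3) = 1
Product of signs = -1
(13/31) = -1

-1


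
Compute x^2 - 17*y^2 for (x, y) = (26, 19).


x^2 - d*y^2
= 26^2 - 17*19^2
= 676 - 6137
= -5461

-5461


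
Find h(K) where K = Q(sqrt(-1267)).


K = Q(sqrt(-1267)). d mod 4 = 1, so D = disc(K) = d = -1267
h(K) equals the number of primitive reduced positive-definite forms (a, b, c) = a*x^2 + b*x*y + c*y^2 with b^2 - 4ac = D,
where reduced means |b| <= a <= c, with b >= 0 whenever |b| = a or a = c, and primitive means gcd(a, b, c) = 1.
Reduced forces 3a^2 <= |D| = 1267, so 1 <= a <= 20; b must have the parity of D, and c = (b^2 - D)/(4a) must be an integer >= a.
Enumerate a = 1..20, b in [-a, a]:
  a=1: (1, 1, 317)  [1]
  a=2..6: none
  a=7: (7, 7, 47)  [1]
  a=8..10: none
  a=11: (11, -3, 29), (11, 3, 29)  [2]
  a=12..16: none
  a=17: (17, -5, 19), (17, 5, 19)  [2]
  a=18..20: none
Total reduced forms: 1 + 1 + 2 + 2 = 6
h = 6

6


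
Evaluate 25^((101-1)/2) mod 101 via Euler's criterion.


p = 101 is prime and the exponent is (p-1)/2 = 50, so by Euler's criterion 25^50 = (25/101) = +1 or -1 mod 101.
Compute by square-and-multiply:
  50 = 32 + 16 + 2 (binary 110010)
  Repeated squaring mod 101: 25^1 = 25, 25^2 = 19, 25^4 = 58, 25^8 = 31, 25^16 = 52, 25^32 = 78
  25^50 = 25^32 * 25^16 * 25^2 = 78 * 52 * 19 mod 101
    78 * 52 = 4056 = 16 mod 101
    16 * 19 = 304 = 1 mod 101
  25^50 = 1 mod 101
Result 1: 25 is a quadratic residue mod 101.
25^50 mod 101 = 1

1


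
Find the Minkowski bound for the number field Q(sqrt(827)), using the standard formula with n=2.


d = 827, d mod 4 = 3, so disc(K) = 4d = 3308; |disc(K)| = 3308
Real quadratic field, so n = 2, s = r2 = 0, r1 = 2
M = (n!/n^n) * (4/pi)^s * sqrt(|disc(K)|) = (2!/2^2) * (4/pi)^0 * sqrt(3308)
= 0.5 * 1.000000 * 57.515215
= 28.7576

28.7576


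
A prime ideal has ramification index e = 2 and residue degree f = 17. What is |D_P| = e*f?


|D_P| = e * f
= 2 * 17
= 34

34


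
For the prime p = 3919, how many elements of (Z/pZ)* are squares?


For prime p, the number of non-zero quadratic residues is (p-1)/2.
= (3919-1)/2
= 1959

1959


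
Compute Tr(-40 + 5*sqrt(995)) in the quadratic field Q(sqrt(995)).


Tr(a + b*sqrt(d)) = (a + b*sqrt(d)) + (a - b*sqrt(d)) = 2a
= 2 * (-40)
= -80

-80


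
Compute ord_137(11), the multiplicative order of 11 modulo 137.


We want ord_137(11), the smallest k >= 1 with 11^k = 1 mod 137.
n = 137 = 137, phi(137) = 136; the order divides phi(n).
Divisors of 136: 1, 2, 4, 8, 17, 34, 68, 136
Repeated squaring mod 137: 11^1 = 11, 11^2 = 121, 11^4 = 119, 11^8 = 50, 11^16 = 34, 11^32 = 60, 11^64 = 38, 11^128 = 74
Test divisors in increasing order:
  k=1: 11^1 = 11 mod 137
  k=2: 11^2 = 121 mod 137
  k=4: 11^4 = 119 mod 137
  k=8: 11^8 = 50 mod 137
  k=17: 11^17 = 34 * 11 = 100 mod 137
  k=34: 11^34 = 60 * 121 = 136 mod 137
  k=68: 11^68 = 38 * 119 = 1 mod 137  <- first divisor giving 1
Order = 68

68


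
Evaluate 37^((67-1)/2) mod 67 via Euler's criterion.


p = 67 is prime and the exponent is (p-1)/2 = 33, so by Euler's criterion 37^33 = (37/67) = +1 or -1 mod 67.
Compute by square-and-multiply:
  33 = 32 + 1 (binary 100001)
  Repeated squaring mod 67: 37^1 = 37, 37^2 = 29, 37^4 = 37, 37^8 = 29, 37^16 = 37, 37^32 = 29
  37^33 = 37^32 * 37^1 = 29 * 37 mod 67
    29 * 37 = 1073 = 1 mod 67
  37^33 = 1 mod 67
Result 1: 37 is a quadratic residue mod 67.
37^33 mod 67 = 1

1


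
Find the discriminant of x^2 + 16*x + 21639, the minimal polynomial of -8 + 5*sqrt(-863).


The element -8 + 5*sqrt(-863) has minimal polynomial:
x^2 + 16*x + 21639
Discriminant = (16)^2 - 4*(21639)
= 256 - 86556
= -86300

-86300


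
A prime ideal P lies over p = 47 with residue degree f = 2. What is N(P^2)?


N(P^a) = p^(a*f)
= 47^(2*2)
= 47^4
= 4879681

4879681


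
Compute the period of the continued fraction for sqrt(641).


Run the CF algorithm for sqrt(641).
a_0 = floor(sqrt(641)) = 25; set m_0=0, q_0=1.
Recurrence: m' = q*a - m,  q' = (d - m'^2)/q,  a' = floor((a_0 + m')/q').
  step 1: m=25, q=16, a=3
  step 2: m=23, q=7, a=6
  step 3: m=19, q=40, a=1
  step 4: m=21, q=5, a=9
  step 5: m=24, q=13, a=3
  step 6: m=15, q=32, a=1
  step 7: m=17, q=11, a=3
  step 8: m=16, q=35, a=1
  step 9: m=19, q=8, a=5
  step 10: m=21, q=25, a=1
  step 11: m=4, q=25, a=1
  step 12: m=21, q=8, a=5
  step 13: m=19, q=35, a=1
  step 14: m=16, q=11, a=3
  step 15: m=17, q=32, a=1
  step 16: m=15, q=13, a=3
  step 17: m=24, q=5, a=9
  step 18: m=21, q=40, a=1
  step 19: m=19, q=7, a=6
  step 20: m=23, q=16, a=3
  step 21: m=25, q=1, a=50
a_21 = 2*a_0 = 50, so the period closes here.
sqrt(641) = [25; 3, 6, 1, 9, 3, 1, 3, 1, 5, 1, 1, 5, 1, 3, 1, 3, 9, 1, 6, 3, 50]
Period length = 21

21


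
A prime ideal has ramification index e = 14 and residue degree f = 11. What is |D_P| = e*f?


|D_P| = e * f
= 14 * 11
= 154

154


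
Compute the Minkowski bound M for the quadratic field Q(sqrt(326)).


d = 326, d mod 4 = 2, so disc(K) = 4d = 1304; |disc(K)| = 1304
Real quadratic field, so n = 2, s = r2 = 0, r1 = 2
M = (n!/n^n) * (4/pi)^s * sqrt(|disc(K)|) = (2!/2^2) * (4/pi)^0 * sqrt(1304)
= 0.5 * 1.000000 * 36.110940
= 18.0555

18.0555


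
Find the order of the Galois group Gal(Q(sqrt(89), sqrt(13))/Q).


The 2 square roots of distinct primes are multiplicatively independent over Q,
so [K:Q] = 2^2 and Gal(K/Q) is isomorphic to (Z/2Z)^2.
|Gal| = 2^2 = 4

4


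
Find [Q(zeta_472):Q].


The degree equals Euler's totient phi(472).
472 = 2^3 * 59
phi(472) = 232

232


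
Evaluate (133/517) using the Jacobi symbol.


Compute (133/517) via quadratic reciprocity:
  reciprocity: (133/517) -> +(517/133)
  reduce: (118/133)
  pull out 2: (2/133) = -1  (since 133 mod 8 = 5)
  reciprocity: (59/133) -> +(133/59)
  reduce: (15/59)
  reciprocity: (15/59) -> -(59/15)
  reduce: (14/15)
  pull out 2: (2/15) = +1  (since 15 mod 8 = 7)
  reciprocity: (7/15) -> -(15/7)
  reduce: (1/7)
  (1/7) = 1
Product of signs = -1

-1


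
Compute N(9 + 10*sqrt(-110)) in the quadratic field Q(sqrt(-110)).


N(a + b*sqrt(d)) = a^2 - d*b^2
= (9)^2 - (-110)*(10)^2
= 81 + 11000
= 11081

11081


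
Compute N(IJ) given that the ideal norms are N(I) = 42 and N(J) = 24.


N(IJ) = N(I) * N(J)
= 42 * 24
= 1008

1008


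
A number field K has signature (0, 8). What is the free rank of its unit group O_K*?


By Dirichlet's unit theorem:
rank = r1 + r2 - 1
= 0 + 8 - 1
= 7

7


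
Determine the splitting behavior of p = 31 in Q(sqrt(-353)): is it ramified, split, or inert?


K = Q(sqrt(-353)). Since d mod 4 = 3, disc(K) = -1412.
Check p | disc: -1412 mod 31 = 14.
p does not divide disc. Compute Legendre symbol (d/p):
19^((31-1)/2) mod 31 = 1
(d/p) = 1, so p splits: (p) = P*P' with e=1, f=1, g=2.
Therefore p is split.

split


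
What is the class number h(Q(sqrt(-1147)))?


K = Q(sqrt(-1147)). d mod 4 = 1, so D = disc(K) = d = -1147
h(K) equals the number of primitive reduced positive-definite forms (a, b, c) = a*x^2 + b*x*y + c*y^2 with b^2 - 4ac = D,
where reduced means |b| <= a <= c, with b >= 0 whenever |b| = a or a = c, and primitive means gcd(a, b, c) = 1.
Reduced forces 3a^2 <= |D| = 1147, so 1 <= a <= 19; b must have the parity of D, and c = (b^2 - D)/(4a) must be an integer >= a.
Enumerate a = 1..19, b in [-a, a]:
  a=1: (1, 1, 287)  [1]
  a=2..6: none
  a=7: (7, -1, 41), (7, 1, 41)  [2]
  a=8..12: none
  a=13: (13, -7, 23), (13, 7, 23)  [2]
  a=14..16: none
  a=17: (17, 3, 17)  [1]
  a=18..19: none
Total reduced forms: 1 + 2 + 2 + 1 = 6
h = 6

6


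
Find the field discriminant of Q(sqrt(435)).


For K = Q(sqrt(d)) with d squarefree: disc(K) = d if d = 1 mod 4, and disc(K) = 4d if d = 2 or 3 mod 4.
Here d = 435, and d mod 4 = 3.
d = 3 mod 4, not 1 (O_K = Z[sqrt(d)]), so disc(K) = 4d = 4 * (435) = 1740

1740


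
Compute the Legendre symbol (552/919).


p = 919 is prime, so compute (552/919) with the reciprocity algorithm (Jacobi-symbol steps: pull out 2s via (2/n), flip via reciprocity, reduce):
  pull out 2: (2/919) = +1  (since 919 mod 8 = 7)
  pull out 2: (2/919) = +1  (since 919 mod 8 = 7)
  pull out 2: (2/919) = +1  (since 919 mod 8 = 7)
  reciprocity: (69/919) -> +(919/69)
  reduce: (22/69)
  pull out 2: (2/69) = -1  (since 69 mod 8 = 5)
  reciprocity: (11/69) -> +(69/11)
  reduce: (3/11)
  reciprocity: (3/11) -> -(11/3)
  reduce: (2/3)
  pull out 2: (2/3) = -1  (since 3 mod 8 = 3)
  (1/3) = 1
Product of signs = -1
(552/919) = -1

-1


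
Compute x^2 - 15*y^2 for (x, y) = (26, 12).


x^2 - d*y^2
= 26^2 - 15*12^2
= 676 - 2160
= -1484

-1484


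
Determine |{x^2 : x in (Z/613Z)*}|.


For prime p, the number of non-zero quadratic residues is (p-1)/2.
= (613-1)/2
= 306

306


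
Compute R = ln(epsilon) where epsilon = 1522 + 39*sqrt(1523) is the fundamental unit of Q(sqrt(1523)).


epsilon = 1522 + 39*sqrt(1523)
= 3043.9997
R = ln(3043.9997)
= 8.0209

8.0209


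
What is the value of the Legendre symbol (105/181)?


p = 181 is prime, so compute (105/181) with the reciprocity algorithm (Jacobi-symbol steps: pull out 2s via (2/n), flip via reciprocity, reduce):
  reciprocity: (105/181) -> +(181/105)
  reduce: (76/105)
  pull out 2: (2/105) = +1  (since 105 mod 8 = 1)
  pull out 2: (2/105) = +1  (since 105 mod 8 = 1)
  reciprocity: (19/105) -> +(105/19)
  reduce: (10/19)
  pull out 2: (2/19) = -1  (since 19 mod 8 = 3)
  reciprocity: (5/19) -> +(19/5)
  reduce: (4/5)
  pull out 2: (2/5) = -1  (since 5 mod 8 = 5)
  pull out 2: (2/5) = -1  (since 5 mod 8 = 5)
  (1/5) = 1
Product of signs = -1
(105/181) = -1

-1


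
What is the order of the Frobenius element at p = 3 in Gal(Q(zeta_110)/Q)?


The Frobenius at p in Gal(Q(zeta_n)/Q) = (Z/nZ)* is the class of p, so its order is ord_110(3), the smallest k >= 1 with 3^k = 1 mod 110.
n = 110 = 2 * 5 * 11, phi(110) = 40; the order divides phi(n).
Divisors of 40: 1, 2, 4, 5, 8, 10, 20, 40
Repeated squaring mod 110: 3^1 = 3, 3^2 = 9, 3^4 = 81, 3^8 = 71, 3^16 = 91, 3^32 = 31
Test divisors in increasing order:
  k=1: 3^1 = 3 mod 110
  k=2: 3^2 = 9 mod 110
  k=4: 3^4 = 81 mod 110
  k=5: 3^5 = 81 * 3 = 23 mod 110
  k=8: 3^8 = 71 mod 110
  k=10: 3^10 = 71 * 9 = 89 mod 110
  k=20: 3^20 = 91 * 81 = 1 mod 110  <- first divisor giving 1
Order = 20

20


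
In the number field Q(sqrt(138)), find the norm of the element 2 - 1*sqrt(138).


N(a + b*sqrt(d)) = a^2 - d*b^2
= (2)^2 - (138)*(-1)^2
= 4 - 138
= -134

-134


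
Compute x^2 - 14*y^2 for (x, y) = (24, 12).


x^2 - d*y^2
= 24^2 - 14*12^2
= 576 - 2016
= -1440

-1440


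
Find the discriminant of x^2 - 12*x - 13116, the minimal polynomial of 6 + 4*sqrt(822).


The element 6 + 4*sqrt(822) has minimal polynomial:
x^2 - 12*x - 13116
Discriminant = (-12)^2 - 4*(-13116)
= 144 + 52464
= 52608

52608


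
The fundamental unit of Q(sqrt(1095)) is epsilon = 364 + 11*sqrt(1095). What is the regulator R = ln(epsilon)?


epsilon = 364 + 11*sqrt(1095)
= 727.9986
R = ln(727.9986)
= 6.5903

6.5903


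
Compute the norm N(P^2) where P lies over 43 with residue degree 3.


N(P^a) = p^(a*f)
= 43^(2*3)
= 43^6
= 6321363049

6321363049


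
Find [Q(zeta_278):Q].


The degree equals Euler's totient phi(278).
278 = 2 * 139
phi(278) = 138

138


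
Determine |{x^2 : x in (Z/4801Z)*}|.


For prime p, the number of non-zero quadratic residues is (p-1)/2.
= (4801-1)/2
= 2400

2400


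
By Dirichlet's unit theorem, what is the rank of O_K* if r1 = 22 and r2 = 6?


By Dirichlet's unit theorem:
rank = r1 + r2 - 1
= 22 + 6 - 1
= 27

27


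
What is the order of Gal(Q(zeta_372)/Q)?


|Gal(Q(zeta_372)/Q)| = phi(372)
= 120

120


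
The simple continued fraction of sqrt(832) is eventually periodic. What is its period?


Run the CF algorithm for sqrt(832).
a_0 = floor(sqrt(832)) = 28; set m_0=0, q_0=1.
Recurrence: m' = q*a - m,  q' = (d - m'^2)/q,  a' = floor((a_0 + m')/q').
  step 1: m=28, q=48, a=1
  step 2: m=20, q=9, a=5
  step 3: m=25, q=23, a=2
  step 4: m=21, q=17, a=2
  step 5: m=13, q=39, a=1
  step 6: m=26, q=4, a=13
  step 7: m=26, q=39, a=1
  step 8: m=13, q=17, a=2
  step 9: m=21, q=23, a=2
  step 10: m=25, q=9, a=5
  step 11: m=20, q=48, a=1
  step 12: m=28, q=1, a=56
a_12 = 2*a_0 = 56, so the period closes here.
sqrt(832) = [28; 1, 5, 2, 2, 1, 13, 1, 2, 2, 5, 1, 56]
Period length = 12

12


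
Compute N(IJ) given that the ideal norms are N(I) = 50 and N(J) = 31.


N(IJ) = N(I) * N(J)
= 50 * 31
= 1550

1550


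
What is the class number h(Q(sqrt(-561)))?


K = Q(sqrt(-561)). d mod 4 = 3, so D = disc(K) = 4d = -2244
h(K) equals the number of primitive reduced positive-definite forms (a, b, c) = a*x^2 + b*x*y + c*y^2 with b^2 - 4ac = D,
where reduced means |b| <= a <= c, with b >= 0 whenever |b| = a or a = c, and primitive means gcd(a, b, c) = 1.
Reduced forces 3a^2 <= |D| = 2244, so 1 <= a <= 27; b must have the parity of D, and c = (b^2 - D)/(4a) must be an integer >= a.
Enumerate a = 1..27, b in [-a, a]:
  a=1: (1, 0, 561)  [1]
  a=2: (2, 2, 281)  [1]
  a=3: (3, 0, 187)  [1]
  a=4: none
  a=5: (5, -4, 113), (5, 4, 113)  [2]
  a=6: (6, 6, 95)  [1]
  a=7..9: none
  a=10: (10, -6, 57), (10, 6, 57)  [2]
  a=11: (11, 0, 51)  [1]
  a=12..14: none
  a=15: (15, -6, 38), (15, 6, 38)  [2]
  a=16: none
  a=17: (17, 0, 33)  [1]
  a=18: none
  a=19: (19, -6, 30), (19, 6, 30)  [2]
  a=20..21: none
  a=22: (22, 22, 31)  [1]
  a=23..24: none
  a=25: (25, 16, 25)  [1]
  a=26..27: none
Total reduced forms: 1 + 1 + 1 + 2 + 1 + 2 + 1 + 2 + 1 + 2 + 1 + 1 = 16
h = 16

16


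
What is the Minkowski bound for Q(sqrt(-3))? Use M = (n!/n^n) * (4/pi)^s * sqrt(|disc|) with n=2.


d = -3, d mod 4 = 1, so disc(K) = d = -3; |disc(K)| = 3
Imaginary quadratic field, so n = 2, s = r2 = 1, r1 = 0
M = (n!/n^n) * (4/pi)^s * sqrt(|disc(K)|) = (2!/2^2) * (4/pi)^1 * sqrt(3)
= 0.5 * 1.273240 * 1.732051
= 1.1027

1.1027


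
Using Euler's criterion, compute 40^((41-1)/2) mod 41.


p = 41 is prime and the exponent is (p-1)/2 = 20, so by Euler's criterion 40^20 = (40/41) = +1 or -1 mod 41.
Compute by square-and-multiply:
  20 = 16 + 4 (binary 10100)
  Repeated squaring mod 41: 40^1 = 40, 40^2 = 1, 40^4 = 1, 40^8 = 1, 40^16 = 1
  40^20 = 40^16 * 40^4 = 1 * 1 mod 41
    1 * 1 = 1 = 1 mod 41
  40^20 = 1 mod 41
Result 1: 40 is a quadratic residue mod 41.
40^20 mod 41 = 1

1


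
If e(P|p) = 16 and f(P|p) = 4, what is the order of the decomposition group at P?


|D_P| = e * f
= 16 * 4
= 64

64


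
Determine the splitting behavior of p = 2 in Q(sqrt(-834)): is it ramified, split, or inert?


K = Q(sqrt(-834)). Since d mod 4 = 2, disc(K) = -3336.
Check p | disc: -3336 mod 2 = 0.
p divides disc, so p ramifies: (p) = P^2 with e=2, f=1, g=1.
Therefore p is ramified.

ramified


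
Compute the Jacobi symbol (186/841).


Compute (186/841) via quadratic reciprocity:
  pull out 2: (2/841) = +1  (since 841 mod 8 = 1)
  reciprocity: (93/841) -> +(841/93)
  reduce: (4/93)
  pull out 2: (2/93) = -1  (since 93 mod 8 = 5)
  pull out 2: (2/93) = -1  (since 93 mod 8 = 5)
  (1/93) = 1
Product of signs = 1

1


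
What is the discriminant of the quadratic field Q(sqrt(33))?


For K = Q(sqrt(d)) with d squarefree: disc(K) = d if d = 1 mod 4, and disc(K) = 4d if d = 2 or 3 mod 4.
Here d = 33, and d mod 4 = 1.
d = 1 mod 4 (O_K = Z[(1+sqrt(d))/2]), so disc(K) = d = 33

33


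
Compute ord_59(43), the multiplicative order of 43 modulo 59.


We want ord_59(43), the smallest k >= 1 with 43^k = 1 mod 59.
n = 59 = 59, phi(59) = 58; the order divides phi(n).
Divisors of 58: 1, 2, 29, 58
Repeated squaring mod 59: 43^1 = 43, 43^2 = 20, 43^4 = 46, 43^8 = 51, 43^16 = 5, 43^32 = 25
Test divisors in increasing order:
  k=1: 43^1 = 43 mod 59
  k=2: 43^2 = 20 mod 59
  k=29: 43^29 = 5 * 51 * 46 * 43 = 58 mod 59
  k=58: 43^58 = 25 * 5 * 51 * 20 = 1 mod 59  <- first divisor giving 1
Order = 58

58


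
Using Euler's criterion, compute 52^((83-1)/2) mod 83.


p = 83 is prime and the exponent is (p-1)/2 = 41, so by Euler's criterion 52^41 = (52/83) = +1 or -1 mod 83.
Compute by square-and-multiply:
  41 = 32 + 8 + 1 (binary 101001)
  Repeated squaring mod 83: 52^1 = 52, 52^2 = 48, 52^4 = 63, 52^8 = 68, 52^16 = 59, 52^32 = 78
  52^41 = 52^32 * 52^8 * 52^1 = 78 * 68 * 52 mod 83
    78 * 68 = 5304 = 75 mod 83
    75 * 52 = 3900 = 82 mod 83
  52^41 = 82 mod 83
Result 82 = p - 1 = -1 mod 83: 52 is a quadratic non-residue mod 83. As a residue in [0, p-1] the value is 82.
52^41 mod 83 = 82

82


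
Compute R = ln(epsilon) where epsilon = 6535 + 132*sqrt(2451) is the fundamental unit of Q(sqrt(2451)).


epsilon = 6535 + 132*sqrt(2451)
= 13069.9999
R = ln(13069.9999)
= 9.4781

9.4781


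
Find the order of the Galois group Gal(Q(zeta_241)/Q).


|Gal(Q(zeta_241)/Q)| = phi(241)
= 240

240


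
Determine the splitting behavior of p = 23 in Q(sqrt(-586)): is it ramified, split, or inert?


K = Q(sqrt(-586)). Since d mod 4 = 2, disc(K) = -2344.
Check p | disc: -2344 mod 23 = 2.
p does not divide disc. Compute Legendre symbol (d/p):
12^((23-1)/2) mod 23 = 1
(d/p) = 1, so p splits: (p) = P*P' with e=1, f=1, g=2.
Therefore p is split.

split
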